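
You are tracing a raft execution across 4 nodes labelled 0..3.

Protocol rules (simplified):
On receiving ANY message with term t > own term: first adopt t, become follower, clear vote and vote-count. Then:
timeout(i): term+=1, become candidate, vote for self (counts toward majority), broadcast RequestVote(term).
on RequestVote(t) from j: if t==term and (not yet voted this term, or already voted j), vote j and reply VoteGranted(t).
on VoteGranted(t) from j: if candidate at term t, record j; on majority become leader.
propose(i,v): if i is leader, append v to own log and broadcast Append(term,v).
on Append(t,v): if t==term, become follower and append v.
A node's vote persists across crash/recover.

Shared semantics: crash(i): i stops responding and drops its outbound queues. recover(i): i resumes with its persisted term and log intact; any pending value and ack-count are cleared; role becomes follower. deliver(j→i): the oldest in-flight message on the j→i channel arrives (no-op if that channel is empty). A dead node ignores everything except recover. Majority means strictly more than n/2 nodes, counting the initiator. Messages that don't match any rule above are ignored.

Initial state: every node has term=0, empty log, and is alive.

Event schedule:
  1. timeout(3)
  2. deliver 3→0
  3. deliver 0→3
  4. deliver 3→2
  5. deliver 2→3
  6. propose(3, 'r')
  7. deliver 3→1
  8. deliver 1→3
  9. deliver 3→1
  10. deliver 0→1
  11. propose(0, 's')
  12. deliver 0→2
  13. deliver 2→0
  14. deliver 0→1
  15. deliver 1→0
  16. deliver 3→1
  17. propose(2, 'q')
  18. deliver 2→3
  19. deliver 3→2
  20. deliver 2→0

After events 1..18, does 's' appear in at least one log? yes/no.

1. timeout(3):  <3:cand t1 ->
2. deliver 3→0:  <0:foll t1 ->
3. deliver 0→3:  nop
4. deliver 3→2:  <2:foll t1 ->
5. deliver 2→3:  <3:lead t1 ->
6. propose(3,'r'):  <3:lead t1 r>
7. deliver 3→1:  <1:foll t1 ->
8. deliver 1→3:  nop
9. deliver 3→1:  <1:foll t1 r>
10. deliver 0→1:  nop
11. propose(0,'s'):  nop
12. deliver 0→2:  nop
13. deliver 2→0:  nop
14. deliver 0→1:  nop
15. deliver 1→0:  nop
16. deliver 3→1:  nop
17. propose(2,'q'):  nop
18. deliver 2→3:  nop

no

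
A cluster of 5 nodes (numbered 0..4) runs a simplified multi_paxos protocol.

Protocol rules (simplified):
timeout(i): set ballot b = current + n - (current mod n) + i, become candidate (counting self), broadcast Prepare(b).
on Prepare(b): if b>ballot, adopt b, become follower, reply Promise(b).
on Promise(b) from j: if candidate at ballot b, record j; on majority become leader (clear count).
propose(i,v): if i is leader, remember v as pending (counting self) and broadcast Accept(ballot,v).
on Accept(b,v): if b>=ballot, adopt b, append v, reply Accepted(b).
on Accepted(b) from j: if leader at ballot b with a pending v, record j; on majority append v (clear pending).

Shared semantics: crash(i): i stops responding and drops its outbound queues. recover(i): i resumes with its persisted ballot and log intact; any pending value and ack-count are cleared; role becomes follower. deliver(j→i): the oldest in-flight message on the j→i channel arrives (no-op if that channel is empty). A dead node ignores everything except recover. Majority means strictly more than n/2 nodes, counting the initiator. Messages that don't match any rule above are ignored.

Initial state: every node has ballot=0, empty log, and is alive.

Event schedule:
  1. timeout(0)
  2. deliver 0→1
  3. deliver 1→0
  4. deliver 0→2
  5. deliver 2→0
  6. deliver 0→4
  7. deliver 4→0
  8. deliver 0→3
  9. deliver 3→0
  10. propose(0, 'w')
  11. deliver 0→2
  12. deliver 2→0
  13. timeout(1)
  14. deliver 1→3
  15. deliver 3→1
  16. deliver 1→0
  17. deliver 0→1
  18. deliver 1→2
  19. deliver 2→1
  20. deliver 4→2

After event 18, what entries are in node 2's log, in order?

e1 timeout(0): 0[cand,b=5,-]
e2 deliver 0→1: 1[foll,b=5,-]
e3 deliver 1→0: ·
e4 deliver 0→2: 2[foll,b=5,-]
e5 deliver 2→0: 0[lead,b=5,-]
e6 deliver 0→4: 4[foll,b=5,-]
e7 deliver 4→0: ·
e8 deliver 0→3: 3[foll,b=5,-]
e9 deliver 3→0: ·
e10 propose(0,'w'): ·
e11 deliver 0→2: 2[foll,b=5,w]
e12 deliver 2→0: ·
e13 timeout(1): 1[cand,b=11,-]
e14 deliver 1→3: 3[foll,b=11,-]
e15 deliver 3→1: ·
e16 deliver 1→0: 0[foll,b=11,-]
e17 deliver 0→1: ·
e18 deliver 1→2: 2[foll,b=11,w]

w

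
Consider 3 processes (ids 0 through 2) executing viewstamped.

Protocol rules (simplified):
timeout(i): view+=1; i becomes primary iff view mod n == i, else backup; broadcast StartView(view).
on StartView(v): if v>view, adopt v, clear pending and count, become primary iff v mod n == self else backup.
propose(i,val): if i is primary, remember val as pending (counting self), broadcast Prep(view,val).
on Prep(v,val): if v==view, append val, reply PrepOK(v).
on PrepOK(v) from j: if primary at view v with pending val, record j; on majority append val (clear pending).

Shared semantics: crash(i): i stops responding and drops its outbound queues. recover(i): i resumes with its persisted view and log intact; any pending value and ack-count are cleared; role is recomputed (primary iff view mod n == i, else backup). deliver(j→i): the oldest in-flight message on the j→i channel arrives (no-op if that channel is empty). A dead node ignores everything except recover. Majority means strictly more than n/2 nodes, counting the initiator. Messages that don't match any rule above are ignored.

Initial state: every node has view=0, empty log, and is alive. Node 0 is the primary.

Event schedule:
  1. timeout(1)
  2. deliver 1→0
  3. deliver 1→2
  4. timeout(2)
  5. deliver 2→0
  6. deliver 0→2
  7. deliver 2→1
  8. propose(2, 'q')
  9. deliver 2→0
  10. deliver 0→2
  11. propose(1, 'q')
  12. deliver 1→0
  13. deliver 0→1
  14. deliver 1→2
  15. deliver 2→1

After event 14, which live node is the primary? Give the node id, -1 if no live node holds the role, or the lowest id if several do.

after 1 — timeout(1): n1:prim/v1/[-]
after 2 — deliver 1→0: n0:back/v1/[-]
after 3 — deliver 1→2: n2:back/v1/[-]
after 4 — timeout(2): n2:prim/v2/[-]
after 5 — deliver 2→0: n0:back/v2/[-]
after 6 — deliver 0→2: ·
after 7 — deliver 2→1: n1:back/v2/[-]
after 8 — propose(2,'q'): ·
after 9 — deliver 2→0: n0:back/v2/[q]
after 10 — deliver 0→2: n2:prim/v2/[q]
after 11 — propose(1,'q'): ·
after 12 — deliver 1→0: ·
after 13 — deliver 0→1: ·
after 14 — deliver 1→2: ·

2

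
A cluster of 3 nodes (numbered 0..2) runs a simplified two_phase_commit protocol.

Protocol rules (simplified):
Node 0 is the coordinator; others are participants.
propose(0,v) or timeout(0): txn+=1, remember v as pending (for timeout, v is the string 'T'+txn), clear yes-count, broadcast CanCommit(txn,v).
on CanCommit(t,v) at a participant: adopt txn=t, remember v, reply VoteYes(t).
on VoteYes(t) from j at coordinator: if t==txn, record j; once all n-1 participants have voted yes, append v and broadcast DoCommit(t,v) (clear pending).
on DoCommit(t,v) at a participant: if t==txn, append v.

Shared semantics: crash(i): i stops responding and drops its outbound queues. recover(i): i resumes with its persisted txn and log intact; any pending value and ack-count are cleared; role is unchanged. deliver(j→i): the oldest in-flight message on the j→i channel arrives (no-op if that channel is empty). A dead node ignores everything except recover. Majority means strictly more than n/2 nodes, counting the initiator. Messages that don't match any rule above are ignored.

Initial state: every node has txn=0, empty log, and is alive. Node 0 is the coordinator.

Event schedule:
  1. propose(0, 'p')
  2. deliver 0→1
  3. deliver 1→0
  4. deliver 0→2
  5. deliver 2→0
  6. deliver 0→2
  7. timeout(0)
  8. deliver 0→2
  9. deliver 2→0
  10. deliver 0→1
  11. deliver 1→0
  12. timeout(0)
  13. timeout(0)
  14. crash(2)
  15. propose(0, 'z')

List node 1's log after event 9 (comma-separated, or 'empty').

1. propose(0,'p'):  <0:coor t1 ->
2. deliver 0→1:  <1:part t1 ->
3. deliver 1→0:  nop
4. deliver 0→2:  <2:part t1 ->
5. deliver 2→0:  <0:coor t1 p>
6. deliver 0→2:  <2:part t1 p>
7. timeout(0):  <0:coor t2 p>
8. deliver 0→2:  <2:part t2 p>
9. deliver 2→0:  nop

empty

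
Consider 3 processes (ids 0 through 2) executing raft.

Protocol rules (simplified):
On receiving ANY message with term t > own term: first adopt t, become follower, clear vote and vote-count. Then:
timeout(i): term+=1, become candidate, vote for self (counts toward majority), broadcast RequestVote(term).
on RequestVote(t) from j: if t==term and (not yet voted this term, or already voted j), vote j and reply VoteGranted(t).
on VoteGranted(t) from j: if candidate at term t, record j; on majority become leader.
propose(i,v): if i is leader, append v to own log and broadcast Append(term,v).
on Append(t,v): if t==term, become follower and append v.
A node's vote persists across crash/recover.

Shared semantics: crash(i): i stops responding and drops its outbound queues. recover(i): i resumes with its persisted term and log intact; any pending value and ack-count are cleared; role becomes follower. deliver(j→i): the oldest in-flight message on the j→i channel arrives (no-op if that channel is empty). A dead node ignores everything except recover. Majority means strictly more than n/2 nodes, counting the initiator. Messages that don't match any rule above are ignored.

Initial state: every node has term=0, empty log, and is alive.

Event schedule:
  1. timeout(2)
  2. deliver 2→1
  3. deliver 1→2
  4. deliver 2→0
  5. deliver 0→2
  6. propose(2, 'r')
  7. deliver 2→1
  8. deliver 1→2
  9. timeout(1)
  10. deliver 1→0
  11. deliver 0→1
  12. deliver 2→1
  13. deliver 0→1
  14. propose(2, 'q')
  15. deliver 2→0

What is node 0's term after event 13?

e1 timeout(2): 2[cand,t=1,-]
e2 deliver 2→1: 1[foll,t=1,-]
e3 deliver 1→2: 2[lead,t=1,-]
e4 deliver 2→0: 0[foll,t=1,-]
e5 deliver 0→2: ·
e6 propose(2,'r'): 2[lead,t=1,r]
e7 deliver 2→1: 1[foll,t=1,r]
e8 deliver 1→2: ·
e9 timeout(1): 1[cand,t=2,r]
e10 deliver 1→0: 0[foll,t=2,-]
e11 deliver 0→1: 1[lead,t=2,r]
e12 deliver 2→1: ·
e13 deliver 0→1: ·

2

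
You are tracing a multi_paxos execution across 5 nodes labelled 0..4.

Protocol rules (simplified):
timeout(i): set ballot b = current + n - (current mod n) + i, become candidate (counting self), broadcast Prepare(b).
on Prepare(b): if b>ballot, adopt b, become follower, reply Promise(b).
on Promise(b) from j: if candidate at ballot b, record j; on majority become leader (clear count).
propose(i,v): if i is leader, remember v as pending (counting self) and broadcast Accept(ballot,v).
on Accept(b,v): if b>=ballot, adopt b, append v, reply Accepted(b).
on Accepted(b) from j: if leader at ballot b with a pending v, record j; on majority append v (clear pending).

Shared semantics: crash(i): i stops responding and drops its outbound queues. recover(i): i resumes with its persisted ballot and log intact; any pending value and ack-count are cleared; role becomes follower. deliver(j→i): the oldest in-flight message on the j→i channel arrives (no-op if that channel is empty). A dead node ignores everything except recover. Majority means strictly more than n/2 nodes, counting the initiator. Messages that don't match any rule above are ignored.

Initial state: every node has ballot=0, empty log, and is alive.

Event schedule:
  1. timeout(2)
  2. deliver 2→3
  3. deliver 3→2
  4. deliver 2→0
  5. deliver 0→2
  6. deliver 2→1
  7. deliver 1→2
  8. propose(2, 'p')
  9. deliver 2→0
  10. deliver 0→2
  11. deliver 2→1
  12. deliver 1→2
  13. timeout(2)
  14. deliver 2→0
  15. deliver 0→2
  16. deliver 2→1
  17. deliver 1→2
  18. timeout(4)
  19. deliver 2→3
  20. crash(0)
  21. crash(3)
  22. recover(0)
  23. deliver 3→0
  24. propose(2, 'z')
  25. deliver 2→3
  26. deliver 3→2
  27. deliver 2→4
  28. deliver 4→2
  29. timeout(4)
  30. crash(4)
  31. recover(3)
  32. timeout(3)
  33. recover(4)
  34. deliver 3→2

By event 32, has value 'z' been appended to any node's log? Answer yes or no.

1. timeout(2):  <2:cand b7 ->
2. deliver 2→3:  <3:foll b7 ->
3. deliver 3→2:  nop
4. deliver 2→0:  <0:foll b7 ->
5. deliver 0→2:  <2:lead b7 ->
6. deliver 2→1:  <1:foll b7 ->
7. deliver 1→2:  nop
8. propose(2,'p'):  nop
9. deliver 2→0:  <0:foll b7 p>
10. deliver 0→2:  nop
11. deliver 2→1:  <1:foll b7 p>
12. deliver 1→2:  <2:lead b7 p>
13. timeout(2):  <2:cand b12 p>
14. deliver 2→0:  <0:foll b12 p>
15. deliver 0→2:  nop
16. deliver 2→1:  <1:foll b12 p>
17. deliver 1→2:  <2:lead b12 p>
18. timeout(4):  <4:cand b9 ->
19. deliver 2→3:  <3:foll b7 p>
20. crash(0):  <0:✗foll b12 p>
21. crash(3):  <3:✗foll b7 p>
22. recover(0):  <0:foll b12 p>
23. deliver 3→0:  nop
24. propose(2,'z'):  nop
25. deliver 2→3:  nop
26. deliver 3→2:  nop
27. deliver 2→4:  nop
28. deliver 4→2:  nop
29. timeout(4):  <4:cand b14 ->
30. crash(4):  <4:✗cand b14 ->
31. recover(3):  <3:foll b7 p>
32. timeout(3):  <3:cand b13 p>

no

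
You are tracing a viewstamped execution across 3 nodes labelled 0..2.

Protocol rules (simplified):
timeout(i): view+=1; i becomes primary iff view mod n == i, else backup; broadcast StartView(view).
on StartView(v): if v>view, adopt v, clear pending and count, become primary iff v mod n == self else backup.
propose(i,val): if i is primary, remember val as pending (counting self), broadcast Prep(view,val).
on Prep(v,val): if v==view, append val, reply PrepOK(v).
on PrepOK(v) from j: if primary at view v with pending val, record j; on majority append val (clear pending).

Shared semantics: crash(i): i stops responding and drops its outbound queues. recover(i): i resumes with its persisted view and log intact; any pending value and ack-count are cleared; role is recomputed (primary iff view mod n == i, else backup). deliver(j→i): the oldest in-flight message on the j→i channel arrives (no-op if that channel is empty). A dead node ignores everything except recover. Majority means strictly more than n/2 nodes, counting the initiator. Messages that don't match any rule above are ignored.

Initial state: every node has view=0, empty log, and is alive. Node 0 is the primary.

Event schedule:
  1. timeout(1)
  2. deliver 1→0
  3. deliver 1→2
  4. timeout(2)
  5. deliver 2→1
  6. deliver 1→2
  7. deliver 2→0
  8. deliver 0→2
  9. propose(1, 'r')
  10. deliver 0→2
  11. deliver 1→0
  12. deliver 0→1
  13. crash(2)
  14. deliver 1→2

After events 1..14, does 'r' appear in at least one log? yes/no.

no

e1 timeout(1): 1[prim,v=1,-]
e2 deliver 1→0: 0[back,v=1,-]
e3 deliver 1→2: 2[back,v=1,-]
e4 timeout(2): 2[prim,v=2,-]
e5 deliver 2→1: 1[back,v=2,-]
e6 deliver 1→2: ·
e7 deliver 2→0: 0[back,v=2,-]
e8 deliver 0→2: ·
e9 propose(1,'r'): ·
e10 deliver 0→2: ·
e11 deliver 1→0: ·
e12 deliver 0→1: ·
e13 crash(2): 2[✗prim,v=2,-]
e14 deliver 1→2: ·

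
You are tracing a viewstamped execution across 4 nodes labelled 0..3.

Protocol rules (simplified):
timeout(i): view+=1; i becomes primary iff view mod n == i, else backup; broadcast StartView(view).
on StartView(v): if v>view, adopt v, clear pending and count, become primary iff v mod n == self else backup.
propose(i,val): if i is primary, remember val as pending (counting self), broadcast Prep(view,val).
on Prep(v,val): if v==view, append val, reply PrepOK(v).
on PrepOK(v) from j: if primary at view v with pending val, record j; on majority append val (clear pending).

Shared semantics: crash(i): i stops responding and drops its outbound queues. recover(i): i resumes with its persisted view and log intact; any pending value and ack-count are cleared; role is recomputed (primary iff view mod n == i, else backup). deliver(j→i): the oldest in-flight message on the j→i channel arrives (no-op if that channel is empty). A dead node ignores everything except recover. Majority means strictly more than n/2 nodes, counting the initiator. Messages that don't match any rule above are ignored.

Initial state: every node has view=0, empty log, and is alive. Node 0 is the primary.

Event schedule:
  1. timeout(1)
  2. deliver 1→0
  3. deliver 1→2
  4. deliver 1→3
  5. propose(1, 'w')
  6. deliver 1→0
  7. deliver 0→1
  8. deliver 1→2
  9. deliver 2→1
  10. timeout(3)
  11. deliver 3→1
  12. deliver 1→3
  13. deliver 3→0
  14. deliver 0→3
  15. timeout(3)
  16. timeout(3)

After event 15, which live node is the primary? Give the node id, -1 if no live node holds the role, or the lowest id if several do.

[1] timeout(1) → N1(prim v1 [-])
[2] deliver 1→0 → N0(back v1 [-])
[3] deliver 1→2 → N2(back v1 [-])
[4] deliver 1→3 → N3(back v1 [-])
[5] propose(1,'w') → ∅
[6] deliver 1→0 → N0(back v1 [w])
[7] deliver 0→1 → ∅
[8] deliver 1→2 → N2(back v1 [w])
[9] deliver 2→1 → N1(prim v1 [w])
[10] timeout(3) → N3(back v2 [-])
[11] deliver 3→1 → N1(back v2 [w])
[12] deliver 1→3 → ∅
[13] deliver 3→0 → N0(back v2 [w])
[14] deliver 0→3 → ∅
[15] timeout(3) → N3(prim v3 [-])

3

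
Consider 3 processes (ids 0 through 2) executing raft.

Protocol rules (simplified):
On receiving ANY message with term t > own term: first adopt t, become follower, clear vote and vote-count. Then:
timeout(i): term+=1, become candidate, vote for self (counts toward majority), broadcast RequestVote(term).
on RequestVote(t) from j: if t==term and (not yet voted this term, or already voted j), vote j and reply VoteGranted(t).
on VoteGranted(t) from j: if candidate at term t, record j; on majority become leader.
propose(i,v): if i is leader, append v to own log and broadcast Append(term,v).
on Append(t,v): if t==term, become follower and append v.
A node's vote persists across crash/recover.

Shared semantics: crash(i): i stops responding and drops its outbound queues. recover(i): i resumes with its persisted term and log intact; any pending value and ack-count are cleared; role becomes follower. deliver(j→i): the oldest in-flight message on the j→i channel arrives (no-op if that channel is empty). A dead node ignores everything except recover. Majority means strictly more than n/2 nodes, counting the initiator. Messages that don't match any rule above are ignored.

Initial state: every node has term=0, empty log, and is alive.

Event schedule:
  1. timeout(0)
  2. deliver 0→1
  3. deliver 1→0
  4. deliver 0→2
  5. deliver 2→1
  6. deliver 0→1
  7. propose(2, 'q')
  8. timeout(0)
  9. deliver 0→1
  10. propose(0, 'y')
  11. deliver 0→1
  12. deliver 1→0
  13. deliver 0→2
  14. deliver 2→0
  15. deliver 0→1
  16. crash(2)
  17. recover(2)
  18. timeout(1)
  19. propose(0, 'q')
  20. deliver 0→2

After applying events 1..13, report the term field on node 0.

2

[1] timeout(0) → N0(cand t1 [-])
[2] deliver 0→1 → N1(foll t1 [-])
[3] deliver 1→0 → N0(lead t1 [-])
[4] deliver 0→2 → N2(foll t1 [-])
[5] deliver 2→1 → ∅
[6] deliver 0→1 → ∅
[7] propose(2,'q') → ∅
[8] timeout(0) → N0(cand t2 [-])
[9] deliver 0→1 → N1(foll t2 [-])
[10] propose(0,'y') → ∅
[11] deliver 0→1 → ∅
[12] deliver 1→0 → N0(lead t2 [-])
[13] deliver 0→2 → N2(foll t2 [-])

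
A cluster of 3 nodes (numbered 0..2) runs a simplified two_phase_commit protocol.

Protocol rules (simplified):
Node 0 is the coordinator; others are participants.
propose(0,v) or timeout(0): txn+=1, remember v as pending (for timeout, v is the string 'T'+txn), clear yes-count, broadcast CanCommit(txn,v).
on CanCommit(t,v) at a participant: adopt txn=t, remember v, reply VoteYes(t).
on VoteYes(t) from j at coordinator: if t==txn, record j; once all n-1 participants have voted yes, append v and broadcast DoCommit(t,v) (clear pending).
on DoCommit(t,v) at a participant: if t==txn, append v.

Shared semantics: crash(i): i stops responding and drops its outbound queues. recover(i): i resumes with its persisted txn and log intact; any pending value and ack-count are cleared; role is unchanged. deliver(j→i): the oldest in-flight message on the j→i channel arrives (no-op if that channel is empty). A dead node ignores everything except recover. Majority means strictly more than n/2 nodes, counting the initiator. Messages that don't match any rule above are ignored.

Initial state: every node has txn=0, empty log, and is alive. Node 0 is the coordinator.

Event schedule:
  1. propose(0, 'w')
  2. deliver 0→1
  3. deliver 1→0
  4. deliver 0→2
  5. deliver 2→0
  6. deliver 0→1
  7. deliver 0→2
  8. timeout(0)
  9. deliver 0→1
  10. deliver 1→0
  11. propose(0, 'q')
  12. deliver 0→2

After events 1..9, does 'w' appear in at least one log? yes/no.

yes

after 1 — propose(0,'w'): n0:coor/t1/[-]
after 2 — deliver 0→1: n1:part/t1/[-]
after 3 — deliver 1→0: ·
after 4 — deliver 0→2: n2:part/t1/[-]
after 5 — deliver 2→0: n0:coor/t1/[w]
after 6 — deliver 0→1: n1:part/t1/[w]
after 7 — deliver 0→2: n2:part/t1/[w]
after 8 — timeout(0): n0:coor/t2/[w]
after 9 — deliver 0→1: n1:part/t2/[w]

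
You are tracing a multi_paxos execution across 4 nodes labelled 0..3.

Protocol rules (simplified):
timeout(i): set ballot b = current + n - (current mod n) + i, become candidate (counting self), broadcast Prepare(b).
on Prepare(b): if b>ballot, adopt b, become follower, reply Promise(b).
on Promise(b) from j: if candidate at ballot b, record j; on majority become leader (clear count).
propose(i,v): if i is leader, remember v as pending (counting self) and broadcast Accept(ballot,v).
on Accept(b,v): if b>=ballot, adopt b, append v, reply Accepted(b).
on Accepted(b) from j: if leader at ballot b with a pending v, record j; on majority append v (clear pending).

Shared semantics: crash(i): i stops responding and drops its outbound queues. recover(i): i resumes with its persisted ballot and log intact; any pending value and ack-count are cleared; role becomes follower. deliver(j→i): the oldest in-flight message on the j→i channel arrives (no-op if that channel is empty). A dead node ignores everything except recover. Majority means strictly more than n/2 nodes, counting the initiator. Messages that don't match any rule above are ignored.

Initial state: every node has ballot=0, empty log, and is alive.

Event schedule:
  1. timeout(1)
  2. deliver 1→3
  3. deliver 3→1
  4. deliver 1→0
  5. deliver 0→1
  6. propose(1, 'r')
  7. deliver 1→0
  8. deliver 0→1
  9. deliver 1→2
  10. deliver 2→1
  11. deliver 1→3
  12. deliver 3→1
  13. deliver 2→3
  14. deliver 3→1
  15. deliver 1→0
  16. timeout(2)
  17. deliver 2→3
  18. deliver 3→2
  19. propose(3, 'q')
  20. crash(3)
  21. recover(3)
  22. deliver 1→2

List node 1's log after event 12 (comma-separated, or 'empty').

r

step 1 timeout(1): 1={cand,b=5,log=-}
step 2 deliver 1→3: 3={foll,b=5,log=-}
step 3 deliver 3→1: —
step 4 deliver 1→0: 0={foll,b=5,log=-}
step 5 deliver 0→1: 1={lead,b=5,log=-}
step 6 propose(1,'r'): —
step 7 deliver 1→0: 0={foll,b=5,log=r}
step 8 deliver 0→1: —
step 9 deliver 1→2: 2={foll,b=5,log=-}
step 10 deliver 2→1: —
step 11 deliver 1→3: 3={foll,b=5,log=r}
step 12 deliver 3→1: 1={lead,b=5,log=r}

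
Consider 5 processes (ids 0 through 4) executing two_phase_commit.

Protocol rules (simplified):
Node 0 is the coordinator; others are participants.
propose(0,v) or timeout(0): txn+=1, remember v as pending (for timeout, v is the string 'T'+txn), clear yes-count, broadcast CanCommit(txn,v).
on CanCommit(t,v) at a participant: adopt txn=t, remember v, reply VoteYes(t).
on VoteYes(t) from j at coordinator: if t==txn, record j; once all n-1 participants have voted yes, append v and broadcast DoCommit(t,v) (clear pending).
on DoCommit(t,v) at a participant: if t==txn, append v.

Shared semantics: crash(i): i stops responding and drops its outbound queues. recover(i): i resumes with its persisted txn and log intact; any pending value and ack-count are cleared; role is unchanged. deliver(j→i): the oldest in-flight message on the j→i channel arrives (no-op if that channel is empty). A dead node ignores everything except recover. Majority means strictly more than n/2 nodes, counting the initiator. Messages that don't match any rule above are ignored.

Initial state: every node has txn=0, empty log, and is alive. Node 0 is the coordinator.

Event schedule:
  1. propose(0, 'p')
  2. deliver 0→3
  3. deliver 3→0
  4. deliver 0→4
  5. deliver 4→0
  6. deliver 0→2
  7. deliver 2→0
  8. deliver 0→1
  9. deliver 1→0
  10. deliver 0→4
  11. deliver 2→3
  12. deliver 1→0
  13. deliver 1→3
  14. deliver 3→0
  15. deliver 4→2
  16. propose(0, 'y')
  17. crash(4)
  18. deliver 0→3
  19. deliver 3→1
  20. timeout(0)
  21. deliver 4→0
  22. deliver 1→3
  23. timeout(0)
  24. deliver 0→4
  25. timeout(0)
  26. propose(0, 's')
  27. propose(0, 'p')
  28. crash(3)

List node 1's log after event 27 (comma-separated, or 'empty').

[1] propose(0,'p') → N0(coor t1 [-])
[2] deliver 0→3 → N3(part t1 [-])
[3] deliver 3→0 → ∅
[4] deliver 0→4 → N4(part t1 [-])
[5] deliver 4→0 → ∅
[6] deliver 0→2 → N2(part t1 [-])
[7] deliver 2→0 → ∅
[8] deliver 0→1 → N1(part t1 [-])
[9] deliver 1→0 → N0(coor t1 [p])
[10] deliver 0→4 → N4(part t1 [p])
[11] deliver 2→3 → ∅
[12] deliver 1→0 → ∅
[13] deliver 1→3 → ∅
[14] deliver 3→0 → ∅
[15] deliver 4→2 → ∅
[16] propose(0,'y') → N0(coor t2 [p])
[17] crash(4) → N4(✗part t1 [p])
[18] deliver 0→3 → N3(part t1 [p])
[19] deliver 3→1 → ∅
[20] timeout(0) → N0(coor t3 [p])
[21] deliver 4→0 → ∅
[22] deliver 1→3 → ∅
[23] timeout(0) → N0(coor t4 [p])
[24] deliver 0→4 → ∅
[25] timeout(0) → N0(coor t5 [p])
[26] propose(0,'s') → N0(coor t6 [p])
[27] propose(0,'p') → N0(coor t7 [p])

empty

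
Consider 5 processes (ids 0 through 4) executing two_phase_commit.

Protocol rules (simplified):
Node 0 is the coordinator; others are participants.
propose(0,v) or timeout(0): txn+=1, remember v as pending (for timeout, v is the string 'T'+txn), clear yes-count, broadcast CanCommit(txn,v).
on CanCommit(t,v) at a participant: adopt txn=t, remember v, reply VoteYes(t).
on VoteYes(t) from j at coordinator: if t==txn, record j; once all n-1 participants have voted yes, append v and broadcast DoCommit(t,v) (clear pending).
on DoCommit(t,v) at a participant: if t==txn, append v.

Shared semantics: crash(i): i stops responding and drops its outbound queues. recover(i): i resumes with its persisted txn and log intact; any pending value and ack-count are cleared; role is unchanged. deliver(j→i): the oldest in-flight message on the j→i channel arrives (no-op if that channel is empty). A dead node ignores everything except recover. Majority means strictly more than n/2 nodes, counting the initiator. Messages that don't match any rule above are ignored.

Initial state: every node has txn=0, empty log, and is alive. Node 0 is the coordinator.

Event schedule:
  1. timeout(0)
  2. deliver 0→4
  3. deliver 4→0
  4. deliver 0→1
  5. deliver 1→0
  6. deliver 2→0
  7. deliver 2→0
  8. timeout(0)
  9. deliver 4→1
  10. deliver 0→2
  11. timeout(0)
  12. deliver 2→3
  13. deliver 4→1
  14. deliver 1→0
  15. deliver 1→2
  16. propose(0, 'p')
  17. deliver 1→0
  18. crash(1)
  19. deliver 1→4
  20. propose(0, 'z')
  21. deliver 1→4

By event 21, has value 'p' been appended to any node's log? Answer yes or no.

1. timeout(0):  <0:coor t1 ->
2. deliver 0→4:  <4:part t1 ->
3. deliver 4→0:  nop
4. deliver 0→1:  <1:part t1 ->
5. deliver 1→0:  nop
6. deliver 2→0:  nop
7. deliver 2→0:  nop
8. timeout(0):  <0:coor t2 ->
9. deliver 4→1:  nop
10. deliver 0→2:  <2:part t1 ->
11. timeout(0):  <0:coor t3 ->
12. deliver 2→3:  nop
13. deliver 4→1:  nop
14. deliver 1→0:  nop
15. deliver 1→2:  nop
16. propose(0,'p'):  <0:coor t4 ->
17. deliver 1→0:  nop
18. crash(1):  <1:✗part t1 ->
19. deliver 1→4:  nop
20. propose(0,'z'):  <0:coor t5 ->
21. deliver 1→4:  nop

no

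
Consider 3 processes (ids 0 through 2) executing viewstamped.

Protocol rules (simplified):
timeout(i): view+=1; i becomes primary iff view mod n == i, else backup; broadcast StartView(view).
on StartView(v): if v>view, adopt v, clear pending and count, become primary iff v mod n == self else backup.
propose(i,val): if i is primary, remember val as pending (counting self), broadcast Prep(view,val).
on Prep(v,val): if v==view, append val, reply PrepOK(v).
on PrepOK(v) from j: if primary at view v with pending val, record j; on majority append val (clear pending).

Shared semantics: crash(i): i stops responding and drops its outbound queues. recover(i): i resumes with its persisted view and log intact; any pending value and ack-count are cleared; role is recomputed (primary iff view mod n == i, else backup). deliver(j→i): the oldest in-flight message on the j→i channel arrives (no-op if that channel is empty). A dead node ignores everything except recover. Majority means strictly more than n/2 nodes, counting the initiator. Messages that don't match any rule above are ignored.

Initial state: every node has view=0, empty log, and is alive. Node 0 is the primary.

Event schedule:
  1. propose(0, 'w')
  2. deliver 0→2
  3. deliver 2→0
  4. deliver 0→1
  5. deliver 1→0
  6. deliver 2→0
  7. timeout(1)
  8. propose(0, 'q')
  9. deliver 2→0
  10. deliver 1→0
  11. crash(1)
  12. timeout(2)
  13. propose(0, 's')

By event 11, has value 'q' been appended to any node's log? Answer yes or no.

after 1 — propose(0,'w'): ·
after 2 — deliver 0→2: n2:back/v0/[w]
after 3 — deliver 2→0: n0:prim/v0/[w]
after 4 — deliver 0→1: n1:back/v0/[w]
after 5 — deliver 1→0: ·
after 6 — deliver 2→0: ·
after 7 — timeout(1): n1:prim/v1/[w]
after 8 — propose(0,'q'): ·
after 9 — deliver 2→0: ·
after 10 — deliver 1→0: n0:back/v1/[w]
after 11 — crash(1): n1:✗prim/v1/[w]

no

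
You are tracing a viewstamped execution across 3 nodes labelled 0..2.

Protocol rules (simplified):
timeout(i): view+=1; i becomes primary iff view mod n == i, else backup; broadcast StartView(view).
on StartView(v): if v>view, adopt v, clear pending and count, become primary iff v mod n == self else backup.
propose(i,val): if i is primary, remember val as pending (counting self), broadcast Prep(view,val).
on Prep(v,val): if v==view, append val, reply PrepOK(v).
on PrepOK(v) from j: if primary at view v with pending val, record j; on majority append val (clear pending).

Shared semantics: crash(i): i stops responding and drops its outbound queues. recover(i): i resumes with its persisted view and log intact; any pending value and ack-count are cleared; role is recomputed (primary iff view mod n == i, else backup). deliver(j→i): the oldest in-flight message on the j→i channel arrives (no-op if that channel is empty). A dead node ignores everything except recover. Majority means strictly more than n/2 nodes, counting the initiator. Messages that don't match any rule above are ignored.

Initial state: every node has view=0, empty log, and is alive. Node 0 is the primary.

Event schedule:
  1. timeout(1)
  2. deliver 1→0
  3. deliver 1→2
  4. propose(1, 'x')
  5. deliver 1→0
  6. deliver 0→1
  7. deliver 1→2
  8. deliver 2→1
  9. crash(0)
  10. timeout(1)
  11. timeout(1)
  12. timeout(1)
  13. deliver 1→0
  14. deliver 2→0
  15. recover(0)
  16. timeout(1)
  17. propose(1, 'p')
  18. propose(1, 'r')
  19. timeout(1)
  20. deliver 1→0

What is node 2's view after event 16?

1

e1 timeout(1): 1[prim,v=1,-]
e2 deliver 1→0: 0[back,v=1,-]
e3 deliver 1→2: 2[back,v=1,-]
e4 propose(1,'x'): ·
e5 deliver 1→0: 0[back,v=1,x]
e6 deliver 0→1: 1[prim,v=1,x]
e7 deliver 1→2: 2[back,v=1,x]
e8 deliver 2→1: ·
e9 crash(0): 0[✗back,v=1,x]
e10 timeout(1): 1[back,v=2,x]
e11 timeout(1): 1[back,v=3,x]
e12 timeout(1): 1[prim,v=4,x]
e13 deliver 1→0: ·
e14 deliver 2→0: ·
e15 recover(0): 0[back,v=1,x]
e16 timeout(1): 1[back,v=5,x]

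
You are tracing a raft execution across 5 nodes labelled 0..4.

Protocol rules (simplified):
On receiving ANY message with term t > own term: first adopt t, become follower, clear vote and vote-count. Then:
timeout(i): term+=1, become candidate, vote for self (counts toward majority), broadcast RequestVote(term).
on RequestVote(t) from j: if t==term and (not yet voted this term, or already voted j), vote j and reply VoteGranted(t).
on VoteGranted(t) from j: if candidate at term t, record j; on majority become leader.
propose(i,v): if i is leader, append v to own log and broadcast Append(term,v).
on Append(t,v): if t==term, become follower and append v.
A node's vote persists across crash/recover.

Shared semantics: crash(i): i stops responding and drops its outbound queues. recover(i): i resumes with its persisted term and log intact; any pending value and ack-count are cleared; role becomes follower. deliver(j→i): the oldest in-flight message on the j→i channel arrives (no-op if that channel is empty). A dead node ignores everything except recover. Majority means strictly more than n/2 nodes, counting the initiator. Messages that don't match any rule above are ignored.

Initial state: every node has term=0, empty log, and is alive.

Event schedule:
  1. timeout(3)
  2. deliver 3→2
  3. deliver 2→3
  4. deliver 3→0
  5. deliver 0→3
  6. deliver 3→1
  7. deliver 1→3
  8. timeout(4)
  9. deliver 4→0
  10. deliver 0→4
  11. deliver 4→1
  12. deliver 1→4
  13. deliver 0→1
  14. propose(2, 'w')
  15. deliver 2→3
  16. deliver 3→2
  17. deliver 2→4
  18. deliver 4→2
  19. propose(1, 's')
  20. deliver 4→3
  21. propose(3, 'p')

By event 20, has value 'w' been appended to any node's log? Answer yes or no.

no

[1] timeout(3) → N3(cand t1 [-])
[2] deliver 3→2 → N2(foll t1 [-])
[3] deliver 2→3 → ∅
[4] deliver 3→0 → N0(foll t1 [-])
[5] deliver 0→3 → N3(lead t1 [-])
[6] deliver 3→1 → N1(foll t1 [-])
[7] deliver 1→3 → ∅
[8] timeout(4) → N4(cand t1 [-])
[9] deliver 4→0 → ∅
[10] deliver 0→4 → ∅
[11] deliver 4→1 → ∅
[12] deliver 1→4 → ∅
[13] deliver 0→1 → ∅
[14] propose(2,'w') → ∅
[15] deliver 2→3 → ∅
[16] deliver 3→2 → ∅
[17] deliver 2→4 → ∅
[18] deliver 4→2 → ∅
[19] propose(1,'s') → ∅
[20] deliver 4→3 → ∅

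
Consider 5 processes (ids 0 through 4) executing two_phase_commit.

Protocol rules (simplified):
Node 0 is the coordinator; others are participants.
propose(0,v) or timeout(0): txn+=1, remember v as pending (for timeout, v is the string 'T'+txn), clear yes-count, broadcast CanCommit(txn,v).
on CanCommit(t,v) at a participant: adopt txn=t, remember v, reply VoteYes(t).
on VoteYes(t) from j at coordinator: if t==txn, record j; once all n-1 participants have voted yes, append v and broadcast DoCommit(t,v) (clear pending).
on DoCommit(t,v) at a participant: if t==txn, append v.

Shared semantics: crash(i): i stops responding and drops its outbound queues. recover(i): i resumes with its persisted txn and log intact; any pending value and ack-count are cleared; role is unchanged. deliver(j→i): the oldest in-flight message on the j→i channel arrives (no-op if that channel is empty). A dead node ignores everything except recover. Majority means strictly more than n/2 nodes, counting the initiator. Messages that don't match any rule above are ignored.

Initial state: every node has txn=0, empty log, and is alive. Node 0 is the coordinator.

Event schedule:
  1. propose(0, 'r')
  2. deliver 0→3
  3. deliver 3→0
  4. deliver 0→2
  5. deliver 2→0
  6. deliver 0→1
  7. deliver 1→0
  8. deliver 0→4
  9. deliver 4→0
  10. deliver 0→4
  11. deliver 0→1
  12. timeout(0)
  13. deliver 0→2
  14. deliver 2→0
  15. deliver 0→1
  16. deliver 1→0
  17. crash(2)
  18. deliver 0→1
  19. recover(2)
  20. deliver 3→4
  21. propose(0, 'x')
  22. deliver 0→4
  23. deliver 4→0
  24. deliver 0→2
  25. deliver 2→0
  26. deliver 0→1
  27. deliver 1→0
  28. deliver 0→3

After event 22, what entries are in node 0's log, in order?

[1] propose(0,'r') → N0(coor t1 [-])
[2] deliver 0→3 → N3(part t1 [-])
[3] deliver 3→0 → ∅
[4] deliver 0→2 → N2(part t1 [-])
[5] deliver 2→0 → ∅
[6] deliver 0→1 → N1(part t1 [-])
[7] deliver 1→0 → ∅
[8] deliver 0→4 → N4(part t1 [-])
[9] deliver 4→0 → N0(coor t1 [r])
[10] deliver 0→4 → N4(part t1 [r])
[11] deliver 0→1 → N1(part t1 [r])
[12] timeout(0) → N0(coor t2 [r])
[13] deliver 0→2 → N2(part t1 [r])
[14] deliver 2→0 → ∅
[15] deliver 0→1 → N1(part t2 [r])
[16] deliver 1→0 → ∅
[17] crash(2) → N2(✗part t1 [r])
[18] deliver 0→1 → ∅
[19] recover(2) → N2(part t1 [r])
[20] deliver 3→4 → ∅
[21] propose(0,'x') → N0(coor t3 [r])
[22] deliver 0→4 → N4(part t2 [r])

r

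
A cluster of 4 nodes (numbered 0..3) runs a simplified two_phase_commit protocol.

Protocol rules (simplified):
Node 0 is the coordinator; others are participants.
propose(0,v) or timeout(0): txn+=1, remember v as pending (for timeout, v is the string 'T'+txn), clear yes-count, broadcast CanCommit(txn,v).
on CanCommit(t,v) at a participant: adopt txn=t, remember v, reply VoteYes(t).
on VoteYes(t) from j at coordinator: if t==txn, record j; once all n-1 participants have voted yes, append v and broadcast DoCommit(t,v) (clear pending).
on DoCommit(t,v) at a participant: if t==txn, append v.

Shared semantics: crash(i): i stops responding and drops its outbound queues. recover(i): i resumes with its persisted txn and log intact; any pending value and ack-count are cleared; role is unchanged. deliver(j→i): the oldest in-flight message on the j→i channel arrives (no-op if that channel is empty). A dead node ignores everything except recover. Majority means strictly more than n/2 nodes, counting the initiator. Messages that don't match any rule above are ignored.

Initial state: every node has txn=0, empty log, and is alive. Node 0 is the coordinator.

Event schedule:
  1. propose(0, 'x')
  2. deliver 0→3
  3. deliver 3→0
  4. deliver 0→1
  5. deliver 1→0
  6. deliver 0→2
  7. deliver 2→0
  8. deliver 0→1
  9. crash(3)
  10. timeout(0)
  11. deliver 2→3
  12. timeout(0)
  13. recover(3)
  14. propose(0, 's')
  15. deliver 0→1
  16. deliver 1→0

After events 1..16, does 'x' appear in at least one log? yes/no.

yes

[1] propose(0,'x') → N0(coor t1 [-])
[2] deliver 0→3 → N3(part t1 [-])
[3] deliver 3→0 → ∅
[4] deliver 0→1 → N1(part t1 [-])
[5] deliver 1→0 → ∅
[6] deliver 0→2 → N2(part t1 [-])
[7] deliver 2→0 → N0(coor t1 [x])
[8] deliver 0→1 → N1(part t1 [x])
[9] crash(3) → N3(✗part t1 [-])
[10] timeout(0) → N0(coor t2 [x])
[11] deliver 2→3 → ∅
[12] timeout(0) → N0(coor t3 [x])
[13] recover(3) → N3(part t1 [-])
[14] propose(0,'s') → N0(coor t4 [x])
[15] deliver 0→1 → N1(part t2 [x])
[16] deliver 1→0 → ∅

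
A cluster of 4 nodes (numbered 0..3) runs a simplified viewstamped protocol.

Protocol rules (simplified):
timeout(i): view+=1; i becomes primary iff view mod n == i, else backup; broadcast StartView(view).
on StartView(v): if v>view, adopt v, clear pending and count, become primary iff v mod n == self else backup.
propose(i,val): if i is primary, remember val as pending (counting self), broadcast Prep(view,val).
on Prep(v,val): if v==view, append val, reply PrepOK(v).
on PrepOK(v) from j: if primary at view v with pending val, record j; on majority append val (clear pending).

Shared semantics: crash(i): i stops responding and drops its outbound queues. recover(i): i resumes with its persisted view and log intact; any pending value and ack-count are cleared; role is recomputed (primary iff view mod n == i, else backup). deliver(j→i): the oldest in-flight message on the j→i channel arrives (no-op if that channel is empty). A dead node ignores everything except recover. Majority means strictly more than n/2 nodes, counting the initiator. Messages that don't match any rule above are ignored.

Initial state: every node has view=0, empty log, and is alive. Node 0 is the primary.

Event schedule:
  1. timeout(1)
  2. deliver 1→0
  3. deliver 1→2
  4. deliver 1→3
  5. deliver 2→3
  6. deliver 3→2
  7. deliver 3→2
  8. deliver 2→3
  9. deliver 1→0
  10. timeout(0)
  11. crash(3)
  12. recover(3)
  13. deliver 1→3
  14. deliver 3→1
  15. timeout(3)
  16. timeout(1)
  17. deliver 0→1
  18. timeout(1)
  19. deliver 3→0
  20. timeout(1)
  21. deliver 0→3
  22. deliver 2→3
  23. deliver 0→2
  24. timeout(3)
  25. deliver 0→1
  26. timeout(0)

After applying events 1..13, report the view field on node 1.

step 1 timeout(1): 1={prim,v=1,log=-}
step 2 deliver 1→0: 0={back,v=1,log=-}
step 3 deliver 1→2: 2={back,v=1,log=-}
step 4 deliver 1→3: 3={back,v=1,log=-}
step 5 deliver 2→3: —
step 6 deliver 3→2: —
step 7 deliver 3→2: —
step 8 deliver 2→3: —
step 9 deliver 1→0: —
step 10 timeout(0): 0={back,v=2,log=-}
step 11 crash(3): 3={✗back,v=1,log=-}
step 12 recover(3): 3={back,v=1,log=-}
step 13 deliver 1→3: —

1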